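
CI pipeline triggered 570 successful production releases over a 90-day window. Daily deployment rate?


Formula: deployments per day = releases / days
= 570 / 90
= 6.333 deploys/day
(equivalently, 44.33 deploys/week)

6.333 deploys/day


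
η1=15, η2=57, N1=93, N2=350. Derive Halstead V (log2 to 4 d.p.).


Formula: V = N * log2(η), where N = N1 + N2 and η = η1 + η2
η = 15 + 57 = 72
N = 93 + 350 = 443
log2(72) ≈ 6.1699
V = 443 * 6.1699 = 2733.27

2733.27


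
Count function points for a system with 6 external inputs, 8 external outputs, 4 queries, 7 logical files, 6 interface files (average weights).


UFP = EI*4 + EO*5 + EQ*4 + ILF*10 + EIF*7
UFP = 6*4 + 8*5 + 4*4 + 7*10 + 6*7
UFP = 24 + 40 + 16 + 70 + 42
UFP = 192

192


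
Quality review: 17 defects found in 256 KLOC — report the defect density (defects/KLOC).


Defect density = defects / KLOC
Defect density = 17 / 256
Defect density = 0.066 defects/KLOC

0.066 defects/KLOC


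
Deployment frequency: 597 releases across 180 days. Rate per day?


Formula: deployments per day = releases / days
= 597 / 180
= 3.317 deploys/day
(equivalently, 23.22 deploys/week)

3.317 deploys/day


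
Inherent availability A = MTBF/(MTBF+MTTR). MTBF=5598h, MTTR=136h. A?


Availability = MTBF / (MTBF + MTTR)
Availability = 5598 / (5598 + 136)
Availability = 5598 / 5734
Availability = 97.6282%

97.6282%


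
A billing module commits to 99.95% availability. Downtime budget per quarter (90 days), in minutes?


Formula: allowed downtime = period * (100 - SLA) / 100
Period (quarter (90 days)) = 129600 minutes
Unavailability fraction = (100 - 99.95) / 100
Allowed downtime = 129600 * (100 - 99.95) / 100
Allowed downtime = 64.8 minutes

64.8 minutes


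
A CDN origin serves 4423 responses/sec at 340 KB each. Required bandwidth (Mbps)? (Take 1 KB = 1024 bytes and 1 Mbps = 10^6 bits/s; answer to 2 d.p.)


Formula: Mbps = payload_bytes * RPS * 8 / 1e6
Payload per request = 340 KB = 340 * 1024 = 348160 bytes
Total bytes/sec = 348160 * 4423 = 1539911680
Total bits/sec = 1539911680 * 8 = 12319293440
Mbps = 12319293440 / 1e6 = 12319.29

12319.29 Mbps


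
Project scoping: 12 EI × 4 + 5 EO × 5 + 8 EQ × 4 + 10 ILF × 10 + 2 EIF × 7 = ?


UFP = EI*4 + EO*5 + EQ*4 + ILF*10 + EIF*7
UFP = 12*4 + 5*5 + 8*4 + 10*10 + 2*7
UFP = 48 + 25 + 32 + 100 + 14
UFP = 219

219


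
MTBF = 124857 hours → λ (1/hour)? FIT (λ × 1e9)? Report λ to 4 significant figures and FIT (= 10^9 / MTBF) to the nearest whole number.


Formula: λ = 1 / MTBF; FIT = λ × 1e9 = 1e9 / MTBF
λ = 1 / 124857 ≈ 8.009e-06 failures/hour
FIT = 1e9 / 124857 ≈ 8009 failures per 1e9 hours (nearest whole number)

λ = 8.009e-06 /h, FIT = 8009


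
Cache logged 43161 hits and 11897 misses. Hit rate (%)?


Formula: hit rate = hits / (hits + misses) * 100
hit rate = 43161 / (43161 + 11897) * 100
hit rate = 43161 / 55058 * 100
hit rate = 78.39%

78.39%


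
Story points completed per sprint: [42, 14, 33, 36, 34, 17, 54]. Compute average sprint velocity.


Formula: Avg velocity = Total points / Number of sprints
Points: [42, 14, 33, 36, 34, 17, 54]
Sum = 42 + 14 + 33 + 36 + 34 + 17 + 54 = 230
Avg velocity = 230 / 7 = 32.86 points/sprint

32.86 points/sprint


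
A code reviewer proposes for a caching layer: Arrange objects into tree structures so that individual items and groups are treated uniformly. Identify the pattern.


This matches the Composite pattern

Composite


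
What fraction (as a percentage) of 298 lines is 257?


Coverage = covered / total * 100
Coverage = 257 / 298 * 100
Coverage = 86.24%

86.24%


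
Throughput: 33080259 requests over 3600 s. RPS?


Formula: throughput = requests / seconds
throughput = 33080259 / 3600
throughput = 9188.96 requests/second

9188.96 requests/second


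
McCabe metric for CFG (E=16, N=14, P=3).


Formula: V(G) = E - N + 2P
V(G) = 16 - 14 + 2*3
V(G) = 2 + 6
V(G) = 8

8


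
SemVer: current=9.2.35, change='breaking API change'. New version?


Current: 9.2.35
Change category: 'breaking API change' → major bump
SemVer rule: major bump → increment MAJOR, reset MINOR and PATCH to 0
New: 10.0.0

10.0.0


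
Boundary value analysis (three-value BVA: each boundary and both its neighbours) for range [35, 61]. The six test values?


Range: [35, 61]
Boundaries: just below min, min, min+1, max-1, max, just above max
Values: [34, 35, 36, 60, 61, 62]

[34, 35, 36, 60, 61, 62]


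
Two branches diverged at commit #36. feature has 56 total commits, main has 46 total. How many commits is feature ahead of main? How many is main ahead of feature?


Common ancestor: commit #36
feature commits after divergence: 56 - 36 = 20
main commits after divergence: 46 - 36 = 10
feature is 20 commits ahead of main
main is 10 commits ahead of feature

feature ahead: 20, main ahead: 10


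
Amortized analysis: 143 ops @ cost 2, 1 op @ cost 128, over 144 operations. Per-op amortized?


Formula: Amortized cost = Total cost / Operations
Total cost = (143 * 2) + (1 * 128)
Total cost = 286 + 128 = 414
Amortized = 414 / 144 = 2.875

2.875


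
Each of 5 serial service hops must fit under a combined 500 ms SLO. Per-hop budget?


Formula: per_stage = total_budget / stages
per_stage = 500 / 5
per_stage = 100.0 ms

100.0 ms


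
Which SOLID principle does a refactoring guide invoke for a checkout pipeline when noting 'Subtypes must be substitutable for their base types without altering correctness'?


This describes the Liskov Substitution Principle (LSP)

Liskov Substitution Principle (LSP)


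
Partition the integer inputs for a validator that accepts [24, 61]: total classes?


Valid range: [24, 61]
Class 1: x < 24 — invalid
Class 2: 24 ≤ x ≤ 61 — valid
Class 3: x > 61 — invalid
Total equivalence classes: 3

3 equivalence classes


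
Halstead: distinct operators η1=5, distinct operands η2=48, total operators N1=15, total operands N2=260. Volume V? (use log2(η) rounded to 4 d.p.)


Formula: V = N * log2(η), where N = N1 + N2 and η = η1 + η2
η = 5 + 48 = 53
N = 15 + 260 = 275
log2(53) ≈ 5.7279
V = 275 * 5.7279 = 1575.17

1575.17


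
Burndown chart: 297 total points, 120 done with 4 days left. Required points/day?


Formula: Required rate = Remaining points / Days left
Remaining = 297 - 120 = 177 points
Required rate = 177 / 4 = 44.25 points/day

44.25 points/day


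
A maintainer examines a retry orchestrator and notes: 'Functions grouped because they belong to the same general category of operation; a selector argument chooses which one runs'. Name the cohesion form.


Reasoning: Grouped by category of activity, not by data or sequence
Type: Logical cohesion

Logical cohesion


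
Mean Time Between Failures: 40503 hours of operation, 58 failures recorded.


Formula: MTBF = Total operating time / Number of failures
MTBF = 40503 / 58
MTBF = 698.33 hours

698.33 hours


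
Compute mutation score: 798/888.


Mutation score = killed / total * 100
Mutation score = 798 / 888 * 100
Mutation score = 89.86%

89.86%


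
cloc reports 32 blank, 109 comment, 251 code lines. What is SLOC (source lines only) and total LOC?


Total LOC = blank + comment + code
Total LOC = 32 + 109 + 251 = 392
SLOC (source only) = code = 251

Total LOC: 392, SLOC: 251


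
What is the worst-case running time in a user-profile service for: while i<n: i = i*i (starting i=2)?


Reasoning: squaring drives double-exponential growth; iterations ~ log log n
Complexity: O(log log n)

O(log log n)


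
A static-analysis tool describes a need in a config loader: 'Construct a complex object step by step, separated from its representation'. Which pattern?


This matches the Builder pattern

Builder


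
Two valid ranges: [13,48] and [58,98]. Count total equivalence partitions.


Valid ranges: [13,48] and [58,98]
Class 1: x < 13 — invalid
Class 2: 13 ≤ x ≤ 48 — valid
Class 3: 48 < x < 58 — invalid (gap between ranges)
Class 4: 58 ≤ x ≤ 98 — valid
Class 5: x > 98 — invalid
Total equivalence classes: 5

5 equivalence classes


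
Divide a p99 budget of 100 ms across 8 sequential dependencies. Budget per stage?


Formula: per_stage = total_budget / stages
per_stage = 100 / 8
per_stage = 12.5 ms

12.5 ms


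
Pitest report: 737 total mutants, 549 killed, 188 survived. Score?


Mutation score = killed / total * 100
Mutation score = 549 / 737 * 100
Mutation score = 74.49%

74.49%


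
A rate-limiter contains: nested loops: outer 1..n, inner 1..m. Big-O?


Reasoning: product of independent bounds
Complexity: O(n*m)

O(n*m)


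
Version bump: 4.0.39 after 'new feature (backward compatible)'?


Current: 4.0.39
Change category: 'new feature (backward compatible)' → minor bump
SemVer rule: minor bump → increment MINOR, reset PATCH to 0 (MAJOR unchanged)
New: 4.1.0

4.1.0


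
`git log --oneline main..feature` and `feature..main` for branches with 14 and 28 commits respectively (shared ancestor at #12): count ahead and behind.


Common ancestor: commit #12
feature commits after divergence: 14 - 12 = 2
main commits after divergence: 28 - 12 = 16
feature is 2 commits ahead of main
main is 16 commits ahead of feature

feature ahead: 2, main ahead: 16


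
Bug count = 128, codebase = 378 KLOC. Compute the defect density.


Defect density = defects / KLOC
Defect density = 128 / 378
Defect density = 0.339 defects/KLOC

0.339 defects/KLOC


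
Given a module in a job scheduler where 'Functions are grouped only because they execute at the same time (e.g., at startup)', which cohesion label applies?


Reasoning: Related by timing only
Type: Temporal cohesion

Temporal cohesion


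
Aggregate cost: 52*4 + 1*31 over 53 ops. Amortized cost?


Formula: Amortized cost = Total cost / Operations
Total cost = (52 * 4) + (1 * 31)
Total cost = 208 + 31 = 239
Amortized = 239 / 53 = 4.5094

4.5094


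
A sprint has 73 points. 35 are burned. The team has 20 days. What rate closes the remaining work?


Formula: Required rate = Remaining points / Days left
Remaining = 73 - 35 = 38 points
Required rate = 38 / 20 = 1.9 points/day

1.9 points/day


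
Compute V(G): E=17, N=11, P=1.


Formula: V(G) = E - N + 2P
V(G) = 17 - 11 + 2*1
V(G) = 6 + 2
V(G) = 8

8


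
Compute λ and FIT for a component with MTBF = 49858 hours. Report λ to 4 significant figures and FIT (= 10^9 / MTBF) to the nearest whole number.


Formula: λ = 1 / MTBF; FIT = λ × 1e9 = 1e9 / MTBF
λ = 1 / 49858 ≈ 2.006e-05 failures/hour
FIT = 1e9 / 49858 ≈ 20057 failures per 1e9 hours (nearest whole number)

λ = 2.006e-05 /h, FIT = 20057


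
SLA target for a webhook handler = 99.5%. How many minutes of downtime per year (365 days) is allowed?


Formula: allowed downtime = period * (100 - SLA) / 100
Period (year (365 days)) = 525600 minutes
Unavailability fraction = (100 - 99.5) / 100
Allowed downtime = 525600 * (100 - 99.5) / 100
Allowed downtime = 2628.0 minutes

2628.0 minutes


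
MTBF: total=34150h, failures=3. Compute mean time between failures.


Formula: MTBF = Total operating time / Number of failures
MTBF = 34150 / 3
MTBF = 11383.33 hours

11383.33 hours


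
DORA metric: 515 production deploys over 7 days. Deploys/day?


Formula: deployments per day = releases / days
= 515 / 7
= 73.571 deploys/day
(equivalently, 515.0 deploys/week)

73.571 deploys/day


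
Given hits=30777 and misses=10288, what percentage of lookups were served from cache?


Formula: hit rate = hits / (hits + misses) * 100
hit rate = 30777 / (30777 + 10288) * 100
hit rate = 30777 / 41065 * 100
hit rate = 74.95%

74.95%


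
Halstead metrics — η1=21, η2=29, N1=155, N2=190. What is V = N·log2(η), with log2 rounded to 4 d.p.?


Formula: V = N * log2(η), where N = N1 + N2 and η = η1 + η2
η = 21 + 29 = 50
N = 155 + 190 = 345
log2(50) ≈ 5.6439
V = 345 * 5.6439 = 1947.15

1947.15


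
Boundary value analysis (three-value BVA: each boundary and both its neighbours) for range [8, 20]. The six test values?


Range: [8, 20]
Boundaries: just below min, min, min+1, max-1, max, just above max
Values: [7, 8, 9, 19, 20, 21]

[7, 8, 9, 19, 20, 21]


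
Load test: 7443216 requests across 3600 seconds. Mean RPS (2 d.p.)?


Formula: throughput = requests / seconds
throughput = 7443216 / 3600
throughput = 2067.56 requests/second

2067.56 requests/second


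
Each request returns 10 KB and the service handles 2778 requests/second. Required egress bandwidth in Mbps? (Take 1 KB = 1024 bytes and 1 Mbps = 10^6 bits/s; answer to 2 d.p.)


Formula: Mbps = payload_bytes * RPS * 8 / 1e6
Payload per request = 10 KB = 10 * 1024 = 10240 bytes
Total bytes/sec = 10240 * 2778 = 28446720
Total bits/sec = 28446720 * 8 = 227573760
Mbps = 227573760 / 1e6 = 227.57

227.57 Mbps


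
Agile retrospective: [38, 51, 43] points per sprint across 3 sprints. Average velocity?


Formula: Avg velocity = Total points / Number of sprints
Points: [38, 51, 43]
Sum = 38 + 51 + 43 = 132
Avg velocity = 132 / 3 = 44.0 points/sprint

44.0 points/sprint


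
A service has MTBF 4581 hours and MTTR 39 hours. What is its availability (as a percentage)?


Availability = MTBF / (MTBF + MTTR)
Availability = 4581 / (4581 + 39)
Availability = 4581 / 4620
Availability = 99.1558%

99.1558%


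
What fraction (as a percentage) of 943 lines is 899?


Coverage = covered / total * 100
Coverage = 899 / 943 * 100
Coverage = 95.33%

95.33%


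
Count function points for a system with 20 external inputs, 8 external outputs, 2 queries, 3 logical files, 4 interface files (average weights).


UFP = EI*4 + EO*5 + EQ*4 + ILF*10 + EIF*7
UFP = 20*4 + 8*5 + 2*4 + 3*10 + 4*7
UFP = 80 + 40 + 8 + 30 + 28
UFP = 186

186


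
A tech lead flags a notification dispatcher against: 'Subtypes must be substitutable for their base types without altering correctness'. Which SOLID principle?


This describes the Liskov Substitution Principle (LSP)

Liskov Substitution Principle (LSP)


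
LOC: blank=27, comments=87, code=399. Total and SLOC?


Total LOC = blank + comment + code
Total LOC = 27 + 87 + 399 = 513
SLOC (source only) = code = 399

Total LOC: 513, SLOC: 399


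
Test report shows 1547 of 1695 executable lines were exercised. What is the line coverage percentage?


Coverage = covered / total * 100
Coverage = 1547 / 1695 * 100
Coverage = 91.27%

91.27%


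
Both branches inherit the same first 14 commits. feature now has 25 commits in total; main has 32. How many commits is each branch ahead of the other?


Common ancestor: commit #14
feature commits after divergence: 25 - 14 = 11
main commits after divergence: 32 - 14 = 18
feature is 11 commits ahead of main
main is 18 commits ahead of feature

feature ahead: 11, main ahead: 18


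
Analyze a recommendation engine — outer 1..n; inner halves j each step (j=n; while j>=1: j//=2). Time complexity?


Reasoning: n times log n
Complexity: O(n log n)

O(n log n)


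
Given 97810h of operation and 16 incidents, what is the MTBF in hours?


Formula: MTBF = Total operating time / Number of failures
MTBF = 97810 / 16
MTBF = 6113.13 hours

6113.13 hours


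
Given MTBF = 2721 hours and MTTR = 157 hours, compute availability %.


Availability = MTBF / (MTBF + MTTR)
Availability = 2721 / (2721 + 157)
Availability = 2721 / 2878
Availability = 94.5448%

94.5448%


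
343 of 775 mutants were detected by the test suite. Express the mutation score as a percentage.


Mutation score = killed / total * 100
Mutation score = 343 / 775 * 100
Mutation score = 44.26%

44.26%


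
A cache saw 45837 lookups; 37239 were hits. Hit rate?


Formula: hit rate = hits / (hits + misses) * 100
hit rate = 37239 / (37239 + 8598) * 100
hit rate = 37239 / 45837 * 100
hit rate = 81.24%

81.24%


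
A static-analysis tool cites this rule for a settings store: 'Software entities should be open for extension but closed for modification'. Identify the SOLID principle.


This describes the Open/Closed Principle (OCP)

Open/Closed Principle (OCP)


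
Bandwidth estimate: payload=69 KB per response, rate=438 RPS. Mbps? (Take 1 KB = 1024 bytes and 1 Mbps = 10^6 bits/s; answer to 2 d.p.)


Formula: Mbps = payload_bytes * RPS * 8 / 1e6
Payload per request = 69 KB = 69 * 1024 = 70656 bytes
Total bytes/sec = 70656 * 438 = 30947328
Total bits/sec = 30947328 * 8 = 247578624
Mbps = 247578624 / 1e6 = 247.58

247.58 Mbps


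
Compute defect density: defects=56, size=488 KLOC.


Defect density = defects / KLOC
Defect density = 56 / 488
Defect density = 0.115 defects/KLOC

0.115 defects/KLOC


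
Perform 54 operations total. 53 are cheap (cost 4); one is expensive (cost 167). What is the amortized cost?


Formula: Amortized cost = Total cost / Operations
Total cost = (53 * 4) + (1 * 167)
Total cost = 212 + 167 = 379
Amortized = 379 / 54 = 7.0185

7.0185


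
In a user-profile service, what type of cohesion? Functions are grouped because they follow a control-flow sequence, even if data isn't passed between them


Reasoning: Grouped by order of execution within a routine, not by data flow
Type: Procedural cohesion

Procedural cohesion


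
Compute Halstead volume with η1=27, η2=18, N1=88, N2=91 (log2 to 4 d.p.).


Formula: V = N * log2(η), where N = N1 + N2 and η = η1 + η2
η = 27 + 18 = 45
N = 88 + 91 = 179
log2(45) ≈ 5.4919
V = 179 * 5.4919 = 983.05

983.05


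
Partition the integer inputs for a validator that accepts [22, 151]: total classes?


Valid range: [22, 151]
Class 1: x < 22 — invalid
Class 2: 22 ≤ x ≤ 151 — valid
Class 3: x > 151 — invalid
Total equivalence classes: 3

3 equivalence classes


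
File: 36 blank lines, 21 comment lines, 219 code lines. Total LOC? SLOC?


Total LOC = blank + comment + code
Total LOC = 36 + 21 + 219 = 276
SLOC (source only) = code = 219

Total LOC: 276, SLOC: 219


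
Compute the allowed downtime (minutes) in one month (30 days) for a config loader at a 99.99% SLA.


Formula: allowed downtime = period * (100 - SLA) / 100
Period (month (30 days)) = 43200 minutes
Unavailability fraction = (100 - 99.99) / 100
Allowed downtime = 43200 * (100 - 99.99) / 100
Allowed downtime = 4.32 minutes

4.32 minutes


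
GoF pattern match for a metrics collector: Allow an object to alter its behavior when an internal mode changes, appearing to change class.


This matches the State pattern

State


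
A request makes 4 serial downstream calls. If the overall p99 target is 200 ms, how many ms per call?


Formula: per_stage = total_budget / stages
per_stage = 200 / 4
per_stage = 50.0 ms

50.0 ms


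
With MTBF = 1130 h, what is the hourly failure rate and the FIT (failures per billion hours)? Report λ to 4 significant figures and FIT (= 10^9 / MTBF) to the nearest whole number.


Formula: λ = 1 / MTBF; FIT = λ × 1e9 = 1e9 / MTBF
λ = 1 / 1130 ≈ 8.850e-04 failures/hour
FIT = 1e9 / 1130 ≈ 884956 failures per 1e9 hours (nearest whole number)

λ = 8.850e-04 /h, FIT = 884956


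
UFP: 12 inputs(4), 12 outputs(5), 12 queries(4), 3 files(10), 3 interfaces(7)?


UFP = EI*4 + EO*5 + EQ*4 + ILF*10 + EIF*7
UFP = 12*4 + 12*5 + 12*4 + 3*10 + 3*7
UFP = 48 + 60 + 48 + 30 + 21
UFP = 207

207


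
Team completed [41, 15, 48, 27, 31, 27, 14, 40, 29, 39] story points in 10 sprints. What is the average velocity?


Formula: Avg velocity = Total points / Number of sprints
Points: [41, 15, 48, 27, 31, 27, 14, 40, 29, 39]
Sum = 41 + 15 + 48 + 27 + 31 + 27 + 14 + 40 + 29 + 39 = 311
Avg velocity = 311 / 10 = 31.1 points/sprint

31.1 points/sprint


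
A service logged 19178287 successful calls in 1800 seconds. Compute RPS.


Formula: throughput = requests / seconds
throughput = 19178287 / 1800
throughput = 10654.6 requests/second

10654.6 requests/second


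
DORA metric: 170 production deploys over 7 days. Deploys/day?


Formula: deployments per day = releases / days
= 170 / 7
= 24.286 deploys/day
(equivalently, 170.0 deploys/week)

24.286 deploys/day


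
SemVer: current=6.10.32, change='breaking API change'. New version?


Current: 6.10.32
Change category: 'breaking API change' → major bump
SemVer rule: major bump → increment MAJOR, reset MINOR and PATCH to 0
New: 7.0.0

7.0.0


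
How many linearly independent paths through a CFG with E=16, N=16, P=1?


Formula: V(G) = E - N + 2P
V(G) = 16 - 16 + 2*1
V(G) = 0 + 2
V(G) = 2

2


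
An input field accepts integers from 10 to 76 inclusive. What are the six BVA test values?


Range: [10, 76]
Boundaries: just below min, min, min+1, max-1, max, just above max
Values: [9, 10, 11, 75, 76, 77]

[9, 10, 11, 75, 76, 77]


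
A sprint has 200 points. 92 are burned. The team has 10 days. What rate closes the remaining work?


Formula: Required rate = Remaining points / Days left
Remaining = 200 - 92 = 108 points
Required rate = 108 / 10 = 10.8 points/day

10.8 points/day


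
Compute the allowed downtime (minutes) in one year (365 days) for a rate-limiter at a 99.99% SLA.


Formula: allowed downtime = period * (100 - SLA) / 100
Period (year (365 days)) = 525600 minutes
Unavailability fraction = (100 - 99.99) / 100
Allowed downtime = 525600 * (100 - 99.99) / 100
Allowed downtime = 52.56 minutes

52.56 minutes


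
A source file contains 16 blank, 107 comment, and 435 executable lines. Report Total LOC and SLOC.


Total LOC = blank + comment + code
Total LOC = 16 + 107 + 435 = 558
SLOC (source only) = code = 435

Total LOC: 558, SLOC: 435


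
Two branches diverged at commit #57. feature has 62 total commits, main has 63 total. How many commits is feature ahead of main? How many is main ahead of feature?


Common ancestor: commit #57
feature commits after divergence: 62 - 57 = 5
main commits after divergence: 63 - 57 = 6
feature is 5 commits ahead of main
main is 6 commits ahead of feature

feature ahead: 5, main ahead: 6


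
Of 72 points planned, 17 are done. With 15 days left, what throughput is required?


Formula: Required rate = Remaining points / Days left
Remaining = 72 - 17 = 55 points
Required rate = 55 / 15 = 3.67 points/day

3.67 points/day


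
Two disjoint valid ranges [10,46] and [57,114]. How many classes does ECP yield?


Valid ranges: [10,46] and [57,114]
Class 1: x < 10 — invalid
Class 2: 10 ≤ x ≤ 46 — valid
Class 3: 46 < x < 57 — invalid (gap between ranges)
Class 4: 57 ≤ x ≤ 114 — valid
Class 5: x > 114 — invalid
Total equivalence classes: 5

5 equivalence classes


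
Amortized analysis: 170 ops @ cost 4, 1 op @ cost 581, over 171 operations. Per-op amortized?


Formula: Amortized cost = Total cost / Operations
Total cost = (170 * 4) + (1 * 581)
Total cost = 680 + 581 = 1261
Amortized = 1261 / 171 = 7.3743

7.3743


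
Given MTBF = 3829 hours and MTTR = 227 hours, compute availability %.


Availability = MTBF / (MTBF + MTTR)
Availability = 3829 / (3829 + 227)
Availability = 3829 / 4056
Availability = 94.4034%

94.4034%


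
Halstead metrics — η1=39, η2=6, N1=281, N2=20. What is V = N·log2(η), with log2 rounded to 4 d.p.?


Formula: V = N * log2(η), where N = N1 + N2 and η = η1 + η2
η = 39 + 6 = 45
N = 281 + 20 = 301
log2(45) ≈ 5.4919
V = 301 * 5.4919 = 1653.06

1653.06


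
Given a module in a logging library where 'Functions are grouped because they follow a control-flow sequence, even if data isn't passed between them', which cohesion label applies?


Reasoning: Grouped by order of execution within a routine, not by data flow
Type: Procedural cohesion

Procedural cohesion


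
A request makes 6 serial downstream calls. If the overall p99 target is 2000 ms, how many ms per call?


Formula: per_stage = total_budget / stages
per_stage = 2000 / 6
per_stage = 333.33 ms

333.33 ms


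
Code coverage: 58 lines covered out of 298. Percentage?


Coverage = covered / total * 100
Coverage = 58 / 298 * 100
Coverage = 19.46%

19.46%


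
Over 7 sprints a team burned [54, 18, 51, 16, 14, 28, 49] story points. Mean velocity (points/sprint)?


Formula: Avg velocity = Total points / Number of sprints
Points: [54, 18, 51, 16, 14, 28, 49]
Sum = 54 + 18 + 51 + 16 + 14 + 28 + 49 = 230
Avg velocity = 230 / 7 = 32.86 points/sprint

32.86 points/sprint


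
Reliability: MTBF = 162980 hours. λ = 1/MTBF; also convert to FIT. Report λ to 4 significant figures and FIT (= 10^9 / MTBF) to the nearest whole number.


Formula: λ = 1 / MTBF; FIT = λ × 1e9 = 1e9 / MTBF
λ = 1 / 162980 ≈ 6.136e-06 failures/hour
FIT = 1e9 / 162980 ≈ 6136 failures per 1e9 hours (nearest whole number)

λ = 6.136e-06 /h, FIT = 6136


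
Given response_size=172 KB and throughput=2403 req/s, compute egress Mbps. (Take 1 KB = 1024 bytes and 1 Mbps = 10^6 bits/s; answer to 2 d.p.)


Formula: Mbps = payload_bytes * RPS * 8 / 1e6
Payload per request = 172 KB = 172 * 1024 = 176128 bytes
Total bytes/sec = 176128 * 2403 = 423235584
Total bits/sec = 423235584 * 8 = 3385884672
Mbps = 3385884672 / 1e6 = 3385.88

3385.88 Mbps


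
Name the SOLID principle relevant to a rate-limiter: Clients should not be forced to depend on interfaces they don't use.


This describes the Interface Segregation Principle (ISP)

Interface Segregation Principle (ISP)


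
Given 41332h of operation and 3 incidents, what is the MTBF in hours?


Formula: MTBF = Total operating time / Number of failures
MTBF = 41332 / 3
MTBF = 13777.33 hours

13777.33 hours


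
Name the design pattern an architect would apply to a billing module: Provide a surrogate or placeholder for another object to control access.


This matches the Proxy pattern

Proxy


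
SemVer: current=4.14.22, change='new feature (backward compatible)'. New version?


Current: 4.14.22
Change category: 'new feature (backward compatible)' → minor bump
SemVer rule: minor bump → increment MINOR, reset PATCH to 0 (MAJOR unchanged)
New: 4.15.0

4.15.0


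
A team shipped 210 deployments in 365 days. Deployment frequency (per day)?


Formula: deployments per day = releases / days
= 210 / 365
= 0.575 deploys/day
(equivalently, 4.03 deploys/week)

0.575 deploys/day


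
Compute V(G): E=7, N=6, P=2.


Formula: V(G) = E - N + 2P
V(G) = 7 - 6 + 2*2
V(G) = 1 + 4
V(G) = 5

5


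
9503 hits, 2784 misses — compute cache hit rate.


Formula: hit rate = hits / (hits + misses) * 100
hit rate = 9503 / (9503 + 2784) * 100
hit rate = 9503 / 12287 * 100
hit rate = 77.34%

77.34%


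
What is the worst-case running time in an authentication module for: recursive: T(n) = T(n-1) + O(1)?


Reasoning: linear recursion with constant work per frame
Complexity: O(n)

O(n)


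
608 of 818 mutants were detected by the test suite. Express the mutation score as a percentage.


Mutation score = killed / total * 100
Mutation score = 608 / 818 * 100
Mutation score = 74.33%

74.33%


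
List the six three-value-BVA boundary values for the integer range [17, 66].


Range: [17, 66]
Boundaries: just below min, min, min+1, max-1, max, just above max
Values: [16, 17, 18, 65, 66, 67]

[16, 17, 18, 65, 66, 67]


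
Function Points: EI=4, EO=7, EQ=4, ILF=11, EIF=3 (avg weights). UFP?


UFP = EI*4 + EO*5 + EQ*4 + ILF*10 + EIF*7
UFP = 4*4 + 7*5 + 4*4 + 11*10 + 3*7
UFP = 16 + 35 + 16 + 110 + 21
UFP = 198

198


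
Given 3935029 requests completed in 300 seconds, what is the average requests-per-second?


Formula: throughput = requests / seconds
throughput = 3935029 / 300
throughput = 13116.76 requests/second

13116.76 requests/second


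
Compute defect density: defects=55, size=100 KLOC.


Defect density = defects / KLOC
Defect density = 55 / 100
Defect density = 0.55 defects/KLOC

0.55 defects/KLOC


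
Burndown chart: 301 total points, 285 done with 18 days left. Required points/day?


Formula: Required rate = Remaining points / Days left
Remaining = 301 - 285 = 16 points
Required rate = 16 / 18 = 0.89 points/day

0.89 points/day


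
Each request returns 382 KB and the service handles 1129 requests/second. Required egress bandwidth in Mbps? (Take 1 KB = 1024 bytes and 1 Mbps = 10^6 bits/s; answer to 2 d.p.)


Formula: Mbps = payload_bytes * RPS * 8 / 1e6
Payload per request = 382 KB = 382 * 1024 = 391168 bytes
Total bytes/sec = 391168 * 1129 = 441628672
Total bits/sec = 441628672 * 8 = 3533029376
Mbps = 3533029376 / 1e6 = 3533.03

3533.03 Mbps


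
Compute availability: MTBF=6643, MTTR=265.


Availability = MTBF / (MTBF + MTTR)
Availability = 6643 / (6643 + 265)
Availability = 6643 / 6908
Availability = 96.1639%

96.1639%


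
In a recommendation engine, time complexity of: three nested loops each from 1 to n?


Reasoning: three levels of nesting over n
Complexity: O(n^3)

O(n^3)


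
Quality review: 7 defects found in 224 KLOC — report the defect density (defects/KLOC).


Defect density = defects / KLOC
Defect density = 7 / 224
Defect density = 0.031 defects/KLOC

0.031 defects/KLOC


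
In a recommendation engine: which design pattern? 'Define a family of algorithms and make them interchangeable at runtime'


This matches the Strategy pattern

Strategy


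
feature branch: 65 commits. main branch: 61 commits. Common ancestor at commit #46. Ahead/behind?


Common ancestor: commit #46
feature commits after divergence: 65 - 46 = 19
main commits after divergence: 61 - 46 = 15
feature is 19 commits ahead of main
main is 15 commits ahead of feature

feature ahead: 19, main ahead: 15


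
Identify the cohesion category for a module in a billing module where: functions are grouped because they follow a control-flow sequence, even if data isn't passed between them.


Reasoning: Grouped by order of execution within a routine, not by data flow
Type: Procedural cohesion

Procedural cohesion


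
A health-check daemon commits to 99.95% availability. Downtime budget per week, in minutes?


Formula: allowed downtime = period * (100 - SLA) / 100
Period (week) = 10080 minutes
Unavailability fraction = (100 - 99.95) / 100
Allowed downtime = 10080 * (100 - 99.95) / 100
Allowed downtime = 5.04 minutes

5.04 minutes


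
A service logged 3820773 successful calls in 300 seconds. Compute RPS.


Formula: throughput = requests / seconds
throughput = 3820773 / 300
throughput = 12735.91 requests/second

12735.91 requests/second


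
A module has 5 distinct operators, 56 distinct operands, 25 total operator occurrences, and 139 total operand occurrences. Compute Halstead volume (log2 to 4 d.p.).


Formula: V = N * log2(η), where N = N1 + N2 and η = η1 + η2
η = 5 + 56 = 61
N = 25 + 139 = 164
log2(61) ≈ 5.9307
V = 164 * 5.9307 = 972.63

972.63


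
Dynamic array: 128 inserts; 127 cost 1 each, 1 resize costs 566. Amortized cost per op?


Formula: Amortized cost = Total cost / Operations
Total cost = (127 * 1) + (1 * 566)
Total cost = 127 + 566 = 693
Amortized = 693 / 128 = 5.4141

5.4141


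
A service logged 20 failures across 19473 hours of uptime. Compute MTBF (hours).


Formula: MTBF = Total operating time / Number of failures
MTBF = 19473 / 20
MTBF = 973.65 hours

973.65 hours


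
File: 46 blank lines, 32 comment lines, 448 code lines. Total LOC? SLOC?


Total LOC = blank + comment + code
Total LOC = 46 + 32 + 448 = 526
SLOC (source only) = code = 448

Total LOC: 526, SLOC: 448


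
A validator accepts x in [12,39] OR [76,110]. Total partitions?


Valid ranges: [12,39] and [76,110]
Class 1: x < 12 — invalid
Class 2: 12 ≤ x ≤ 39 — valid
Class 3: 39 < x < 76 — invalid (gap between ranges)
Class 4: 76 ≤ x ≤ 110 — valid
Class 5: x > 110 — invalid
Total equivalence classes: 5

5 equivalence classes


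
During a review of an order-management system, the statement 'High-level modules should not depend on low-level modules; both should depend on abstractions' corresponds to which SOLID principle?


This describes the Dependency Inversion Principle (DIP)

Dependency Inversion Principle (DIP)


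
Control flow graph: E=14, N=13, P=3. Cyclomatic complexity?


Formula: V(G) = E - N + 2P
V(G) = 14 - 13 + 2*3
V(G) = 1 + 6
V(G) = 7

7


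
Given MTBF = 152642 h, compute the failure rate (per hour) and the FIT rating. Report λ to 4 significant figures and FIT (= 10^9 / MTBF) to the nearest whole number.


Formula: λ = 1 / MTBF; FIT = λ × 1e9 = 1e9 / MTBF
λ = 1 / 152642 ≈ 6.551e-06 failures/hour
FIT = 1e9 / 152642 ≈ 6551 failures per 1e9 hours (nearest whole number)

λ = 6.551e-06 /h, FIT = 6551


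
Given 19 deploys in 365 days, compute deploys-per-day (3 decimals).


Formula: deployments per day = releases / days
= 19 / 365
= 0.052 deploys/day
(equivalently, 0.36 deploys/week)

0.052 deploys/day


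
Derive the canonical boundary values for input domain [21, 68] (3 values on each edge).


Range: [21, 68]
Boundaries: just below min, min, min+1, max-1, max, just above max
Values: [20, 21, 22, 67, 68, 69]

[20, 21, 22, 67, 68, 69]


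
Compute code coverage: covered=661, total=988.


Coverage = covered / total * 100
Coverage = 661 / 988 * 100
Coverage = 66.9%

66.9%


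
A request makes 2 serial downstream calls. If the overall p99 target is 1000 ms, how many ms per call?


Formula: per_stage = total_budget / stages
per_stage = 1000 / 2
per_stage = 500.0 ms

500.0 ms


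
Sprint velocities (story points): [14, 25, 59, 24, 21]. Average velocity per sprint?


Formula: Avg velocity = Total points / Number of sprints
Points: [14, 25, 59, 24, 21]
Sum = 14 + 25 + 59 + 24 + 21 = 143
Avg velocity = 143 / 5 = 28.6 points/sprint

28.6 points/sprint


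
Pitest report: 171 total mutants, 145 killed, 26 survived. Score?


Mutation score = killed / total * 100
Mutation score = 145 / 171 * 100
Mutation score = 84.8%

84.8%


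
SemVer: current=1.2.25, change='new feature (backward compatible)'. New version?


Current: 1.2.25
Change category: 'new feature (backward compatible)' → minor bump
SemVer rule: minor bump → increment MINOR, reset PATCH to 0 (MAJOR unchanged)
New: 1.3.0

1.3.0


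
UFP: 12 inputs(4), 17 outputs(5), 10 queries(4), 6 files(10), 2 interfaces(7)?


UFP = EI*4 + EO*5 + EQ*4 + ILF*10 + EIF*7
UFP = 12*4 + 17*5 + 10*4 + 6*10 + 2*7
UFP = 48 + 85 + 40 + 60 + 14
UFP = 247

247


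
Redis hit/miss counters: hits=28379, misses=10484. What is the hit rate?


Formula: hit rate = hits / (hits + misses) * 100
hit rate = 28379 / (28379 + 10484) * 100
hit rate = 28379 / 38863 * 100
hit rate = 73.02%

73.02%


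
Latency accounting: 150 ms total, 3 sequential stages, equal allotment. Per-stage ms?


Formula: per_stage = total_budget / stages
per_stage = 150 / 3
per_stage = 50.0 ms

50.0 ms


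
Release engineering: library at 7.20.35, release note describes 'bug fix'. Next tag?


Current: 7.20.35
Change category: 'bug fix' → patch bump
SemVer rule: patch bump → increment PATCH (MAJOR and MINOR unchanged)
New: 7.20.36

7.20.36


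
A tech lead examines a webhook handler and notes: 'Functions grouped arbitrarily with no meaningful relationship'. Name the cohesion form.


Reasoning: Worst: random grouping
Type: Coincidental cohesion

Coincidental cohesion


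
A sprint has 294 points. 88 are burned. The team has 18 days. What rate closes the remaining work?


Formula: Required rate = Remaining points / Days left
Remaining = 294 - 88 = 206 points
Required rate = 206 / 18 = 11.44 points/day

11.44 points/day


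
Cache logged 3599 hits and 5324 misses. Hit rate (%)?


Formula: hit rate = hits / (hits + misses) * 100
hit rate = 3599 / (3599 + 5324) * 100
hit rate = 3599 / 8923 * 100
hit rate = 40.33%

40.33%


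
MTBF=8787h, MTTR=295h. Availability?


Availability = MTBF / (MTBF + MTTR)
Availability = 8787 / (8787 + 295)
Availability = 8787 / 9082
Availability = 96.7518%

96.7518%


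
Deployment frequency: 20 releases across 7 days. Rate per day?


Formula: deployments per day = releases / days
= 20 / 7
= 2.857 deploys/day
(equivalently, 20.0 deploys/week)

2.857 deploys/day


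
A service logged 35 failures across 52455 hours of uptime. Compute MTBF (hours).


Formula: MTBF = Total operating time / Number of failures
MTBF = 52455 / 35
MTBF = 1498.71 hours

1498.71 hours


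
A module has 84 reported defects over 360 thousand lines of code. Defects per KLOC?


Defect density = defects / KLOC
Defect density = 84 / 360
Defect density = 0.233 defects/KLOC

0.233 defects/KLOC


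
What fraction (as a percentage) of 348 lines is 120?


Coverage = covered / total * 100
Coverage = 120 / 348 * 100
Coverage = 34.48%

34.48%


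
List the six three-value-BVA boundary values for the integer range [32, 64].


Range: [32, 64]
Boundaries: just below min, min, min+1, max-1, max, just above max
Values: [31, 32, 33, 63, 64, 65]

[31, 32, 33, 63, 64, 65]


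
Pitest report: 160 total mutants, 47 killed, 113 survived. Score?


Mutation score = killed / total * 100
Mutation score = 47 / 160 * 100
Mutation score = 29.38%

29.38%


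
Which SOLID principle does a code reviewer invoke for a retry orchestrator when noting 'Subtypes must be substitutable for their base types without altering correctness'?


This describes the Liskov Substitution Principle (LSP)

Liskov Substitution Principle (LSP)


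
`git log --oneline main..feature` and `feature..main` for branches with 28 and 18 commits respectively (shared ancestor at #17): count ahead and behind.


Common ancestor: commit #17
feature commits after divergence: 28 - 17 = 11
main commits after divergence: 18 - 17 = 1
feature is 11 commits ahead of main
main is 1 commits ahead of feature

feature ahead: 11, main ahead: 1


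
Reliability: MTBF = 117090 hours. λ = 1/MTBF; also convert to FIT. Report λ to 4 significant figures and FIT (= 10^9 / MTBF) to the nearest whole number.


Formula: λ = 1 / MTBF; FIT = λ × 1e9 = 1e9 / MTBF
λ = 1 / 117090 ≈ 8.540e-06 failures/hour
FIT = 1e9 / 117090 ≈ 8540 failures per 1e9 hours (nearest whole number)

λ = 8.540e-06 /h, FIT = 8540


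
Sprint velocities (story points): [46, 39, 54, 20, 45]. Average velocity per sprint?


Formula: Avg velocity = Total points / Number of sprints
Points: [46, 39, 54, 20, 45]
Sum = 46 + 39 + 54 + 20 + 45 = 204
Avg velocity = 204 / 5 = 40.8 points/sprint

40.8 points/sprint


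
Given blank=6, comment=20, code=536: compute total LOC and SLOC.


Total LOC = blank + comment + code
Total LOC = 6 + 20 + 536 = 562
SLOC (source only) = code = 536

Total LOC: 562, SLOC: 536


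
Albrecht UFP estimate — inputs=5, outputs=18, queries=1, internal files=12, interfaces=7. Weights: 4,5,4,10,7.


UFP = EI*4 + EO*5 + EQ*4 + ILF*10 + EIF*7
UFP = 5*4 + 18*5 + 1*4 + 12*10 + 7*7
UFP = 20 + 90 + 4 + 120 + 49
UFP = 283

283


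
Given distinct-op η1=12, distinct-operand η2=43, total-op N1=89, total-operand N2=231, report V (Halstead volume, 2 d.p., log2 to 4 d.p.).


Formula: V = N * log2(η), where N = N1 + N2 and η = η1 + η2
η = 12 + 43 = 55
N = 89 + 231 = 320
log2(55) ≈ 5.7814
V = 320 * 5.7814 = 1850.05

1850.05


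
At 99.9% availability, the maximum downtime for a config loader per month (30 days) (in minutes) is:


Formula: allowed downtime = period * (100 - SLA) / 100
Period (month (30 days)) = 43200 minutes
Unavailability fraction = (100 - 99.9) / 100
Allowed downtime = 43200 * (100 - 99.9) / 100
Allowed downtime = 43.2 minutes

43.2 minutes


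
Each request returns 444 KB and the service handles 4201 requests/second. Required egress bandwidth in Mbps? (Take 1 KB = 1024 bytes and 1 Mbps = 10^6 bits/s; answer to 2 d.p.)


Formula: Mbps = payload_bytes * RPS * 8 / 1e6
Payload per request = 444 KB = 444 * 1024 = 454656 bytes
Total bytes/sec = 454656 * 4201 = 1910009856
Total bits/sec = 1910009856 * 8 = 15280078848
Mbps = 15280078848 / 1e6 = 15280.08

15280.08 Mbps
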